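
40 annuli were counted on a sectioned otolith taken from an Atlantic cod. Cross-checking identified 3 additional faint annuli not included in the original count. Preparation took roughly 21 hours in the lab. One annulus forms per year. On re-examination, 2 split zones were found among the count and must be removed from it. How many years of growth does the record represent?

Adjusted count: 40 − 2 + 3 = 41 annuli.
One annulus per year makes the duration 41 years.

41 years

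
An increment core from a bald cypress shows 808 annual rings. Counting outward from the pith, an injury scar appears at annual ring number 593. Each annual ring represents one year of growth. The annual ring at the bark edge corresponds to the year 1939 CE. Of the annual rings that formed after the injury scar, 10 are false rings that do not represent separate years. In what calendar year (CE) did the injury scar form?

1734 CE

The injury scar sits at annual ring 593 from the pith, so 808 − 593 = 215 annual rings formed after it.
Removing the 10 false annual rings leaves 215 − 10 = 205 true annual rings beyond the injury scar.
Counting back 205 years from 1939 CE places the injury scar in 1939 − 205 = 1734 CE.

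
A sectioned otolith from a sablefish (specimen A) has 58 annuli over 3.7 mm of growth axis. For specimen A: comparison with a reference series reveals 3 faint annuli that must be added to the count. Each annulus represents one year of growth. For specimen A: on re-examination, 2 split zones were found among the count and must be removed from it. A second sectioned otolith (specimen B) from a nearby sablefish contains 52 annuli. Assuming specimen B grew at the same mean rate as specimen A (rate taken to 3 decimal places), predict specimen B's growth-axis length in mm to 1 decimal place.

3.3 mm

Specimen A: adjusted count: 58 − 2 + 3 = 59 annuli.
A: Extension rate ≈ 3.7 / 59 = 0.063 mm/year.
Length of B = 0.063 × 52 = 3.3 mm.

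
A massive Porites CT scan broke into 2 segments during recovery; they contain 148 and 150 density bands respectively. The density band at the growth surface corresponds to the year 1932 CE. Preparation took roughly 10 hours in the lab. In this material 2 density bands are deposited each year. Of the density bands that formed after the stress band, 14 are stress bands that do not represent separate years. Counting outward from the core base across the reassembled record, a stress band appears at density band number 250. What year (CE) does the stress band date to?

Total density bands = 148 + 150 = 298.
298 − 250 = 48 density bands lie beyond the stress band toward the growth surface.
Removing the 14 false density bands leaves 48 − 14 = 34 true density bands beyond the stress band.
With 2 density bands per year, 34 / 2 = 17 years.
Counting back 17 years from 1932 CE places the stress band in 1932 − 17 = 1915 CE.

1915 CE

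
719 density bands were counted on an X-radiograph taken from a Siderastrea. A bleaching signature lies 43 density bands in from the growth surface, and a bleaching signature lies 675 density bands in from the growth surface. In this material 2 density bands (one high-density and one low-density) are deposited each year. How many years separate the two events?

675 − 43 = 632 density bands lie between the two events.
With 2 density bands per year, 632 / 2 = 316 years.

316 yr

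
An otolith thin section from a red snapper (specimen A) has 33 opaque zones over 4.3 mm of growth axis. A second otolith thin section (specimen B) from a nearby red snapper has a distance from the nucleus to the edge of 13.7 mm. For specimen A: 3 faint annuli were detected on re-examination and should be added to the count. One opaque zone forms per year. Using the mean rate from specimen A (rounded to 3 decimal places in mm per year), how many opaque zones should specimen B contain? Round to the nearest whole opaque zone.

115 opaque zones

Specimen A: true opaque zone count = 33 + 3 = 36.
A: Extension rate ≈ 4.3 / 36 = 0.119 mm/year.
For B, 13.7 / 0.119 = 115.13 years ≈ 115 opaque zones.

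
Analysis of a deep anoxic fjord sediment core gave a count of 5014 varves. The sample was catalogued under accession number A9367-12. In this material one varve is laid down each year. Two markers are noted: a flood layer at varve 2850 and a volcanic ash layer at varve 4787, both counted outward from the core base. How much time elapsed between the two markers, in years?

1937 years

The two markers are separated by 4787 − 2850 = 1937 varves.
That is 1937 years at one varve per year.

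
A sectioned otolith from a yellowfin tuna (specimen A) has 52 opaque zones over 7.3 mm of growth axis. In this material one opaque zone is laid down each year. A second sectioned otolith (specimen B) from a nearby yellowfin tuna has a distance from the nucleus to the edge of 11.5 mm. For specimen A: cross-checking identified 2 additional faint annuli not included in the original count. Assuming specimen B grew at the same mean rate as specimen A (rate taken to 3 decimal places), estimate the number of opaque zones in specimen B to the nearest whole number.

Specimen A: correcting the raw count gives 52 + 2 = 54 true opaque zones.
A: Extension rate ≈ 7.3 / 54 = 0.135 mm per year.
For B, 11.5 / 0.135 = 85.19 years ≈ 85 opaque zones.

85 opaque zones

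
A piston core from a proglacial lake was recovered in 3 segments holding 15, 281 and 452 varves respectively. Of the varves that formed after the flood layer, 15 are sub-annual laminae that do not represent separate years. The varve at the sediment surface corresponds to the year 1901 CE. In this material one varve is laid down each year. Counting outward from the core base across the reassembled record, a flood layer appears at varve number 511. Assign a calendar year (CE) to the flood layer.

1679 CE

Total varves = 15 + 281 + 452 = 748.
748 − 511 = 237 varves lie beyond the flood layer toward the sediment surface.
Excluding 15 false varves: 237 − 15 = 222.
Counting back 222 years from 1901 CE places the flood layer in 1901 − 222 = 1679 CE.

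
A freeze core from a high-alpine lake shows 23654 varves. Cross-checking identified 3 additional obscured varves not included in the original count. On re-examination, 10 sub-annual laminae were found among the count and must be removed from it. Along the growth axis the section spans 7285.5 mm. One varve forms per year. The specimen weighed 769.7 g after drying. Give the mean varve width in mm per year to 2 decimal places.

Adjusted count: 23654 − 10 + 3 = 23647 varves.
Mean rate = 7285.5 mm / 23647 years ≈ 0.31 mm per year.

0.31 mm per year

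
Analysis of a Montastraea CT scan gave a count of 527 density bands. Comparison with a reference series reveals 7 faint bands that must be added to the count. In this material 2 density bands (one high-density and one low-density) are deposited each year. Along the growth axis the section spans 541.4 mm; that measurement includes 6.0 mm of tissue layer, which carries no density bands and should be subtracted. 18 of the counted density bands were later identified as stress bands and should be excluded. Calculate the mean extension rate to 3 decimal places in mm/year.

After corrections the count is 527 − 18 + 7 = 516 density bands.
Dividing by 2 density bands per year: 516 / 2 = 258 years.
Removing the 6.0 mm offcut leaves 541.4 − 6.0 = 535.4 mm.
Mean rate = 535.4 mm / 258 years ≈ 2.075 mm/year.

2.075 mm/year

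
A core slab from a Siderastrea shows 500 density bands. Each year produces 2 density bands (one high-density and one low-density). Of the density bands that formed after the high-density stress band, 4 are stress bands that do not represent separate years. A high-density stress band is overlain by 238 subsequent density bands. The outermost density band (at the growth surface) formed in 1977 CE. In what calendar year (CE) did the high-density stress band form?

1860 CE

There are 238 density bands younger than the high-density stress band.
Removing the 4 false density bands leaves 238 − 4 = 234 true density bands beyond the high-density stress band.
Dividing by 2 density bands per year: 234 / 2 = 117 years.
The density band at the growth surface is 1977 CE, so the high-density stress band dates to 1977 − 117 = 1860 CE.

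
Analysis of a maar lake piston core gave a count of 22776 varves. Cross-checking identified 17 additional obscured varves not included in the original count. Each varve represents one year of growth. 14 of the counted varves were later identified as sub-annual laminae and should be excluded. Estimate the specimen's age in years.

22779 yr

Correcting the raw count gives 22776 − 14 + 17 = 22779 true varves.
One varve per year makes the duration 22779 years.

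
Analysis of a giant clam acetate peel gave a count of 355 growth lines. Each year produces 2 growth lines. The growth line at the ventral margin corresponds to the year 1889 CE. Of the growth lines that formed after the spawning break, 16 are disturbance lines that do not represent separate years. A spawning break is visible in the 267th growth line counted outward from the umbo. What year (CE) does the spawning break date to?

355 − 267 = 88 growth lines lie beyond the spawning break toward the ventral margin.
Removing the 16 false growth lines leaves 88 − 16 = 72 true growth lines beyond the spawning break.
With 2 growth lines per year, 72 / 2 = 36 years.
1889 − 36 = 1853 CE.

1853 CE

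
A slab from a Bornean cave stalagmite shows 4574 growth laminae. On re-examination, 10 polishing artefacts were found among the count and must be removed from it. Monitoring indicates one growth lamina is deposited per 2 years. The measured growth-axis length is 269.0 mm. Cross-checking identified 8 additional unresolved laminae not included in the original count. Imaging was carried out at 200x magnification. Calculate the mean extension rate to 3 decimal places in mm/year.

0.029 mm/year

Correcting the raw count gives 4574 − 10 + 8 = 4572 true growth laminae.
Multiplying by 2 years per growth lamina: 4572 × 2 = 9144 years.
Mean rate = 269.0 mm / 9144 years ≈ 0.029 mm/year.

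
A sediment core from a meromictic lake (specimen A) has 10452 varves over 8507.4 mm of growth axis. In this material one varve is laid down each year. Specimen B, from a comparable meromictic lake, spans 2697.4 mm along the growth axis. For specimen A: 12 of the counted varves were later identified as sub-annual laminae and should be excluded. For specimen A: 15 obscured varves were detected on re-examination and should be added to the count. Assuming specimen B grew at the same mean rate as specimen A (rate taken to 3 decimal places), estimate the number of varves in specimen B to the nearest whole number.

Specimen A: after corrections the count is 10452 − 12 + 15 = 10455 varves.
A: 8507.4 mm over 10455 years gives 8507.4 / 10455 ≈ 0.814 mm/yr.
For B, 2697.4 / 0.814 = 3313.76 years ≈ 3314 varves.

3314 varves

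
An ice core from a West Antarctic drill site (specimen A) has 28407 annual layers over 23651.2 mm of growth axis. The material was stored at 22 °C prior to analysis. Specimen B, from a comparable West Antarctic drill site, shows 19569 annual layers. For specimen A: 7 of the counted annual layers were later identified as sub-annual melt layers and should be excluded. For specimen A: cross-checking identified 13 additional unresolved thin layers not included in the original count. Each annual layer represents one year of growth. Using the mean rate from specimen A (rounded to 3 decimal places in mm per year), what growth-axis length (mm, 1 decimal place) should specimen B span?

16281.4 mm

Specimen A: correcting the raw count gives 28407 − 7 + 13 = 28413 true annual layers.
A: Mean rate = 23651.2 mm / 28413 years ≈ 0.832 mm/year.
Length of B = 0.832 × 19569 = 16281.4 mm.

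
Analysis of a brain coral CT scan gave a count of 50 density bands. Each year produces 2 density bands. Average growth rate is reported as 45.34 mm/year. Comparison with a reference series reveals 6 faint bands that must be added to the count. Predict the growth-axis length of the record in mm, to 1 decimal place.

1269.5 mm

Correcting the raw count gives 50 + 6 = 56 true density bands.
With 2 density bands per year, 56 / 2 = 28 years.
Predicted length = 45.34 mm/year × 28 years = 1269.5 mm.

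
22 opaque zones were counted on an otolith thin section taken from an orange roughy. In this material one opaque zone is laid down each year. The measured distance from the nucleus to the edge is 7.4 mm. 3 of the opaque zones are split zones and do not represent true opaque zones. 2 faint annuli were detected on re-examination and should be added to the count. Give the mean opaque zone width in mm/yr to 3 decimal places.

True opaque zone count = 22 − 3 + 2 = 21.
7.4 mm over 21 years gives 7.4 / 21 ≈ 0.352 mm/yr.

0.352 mm/yr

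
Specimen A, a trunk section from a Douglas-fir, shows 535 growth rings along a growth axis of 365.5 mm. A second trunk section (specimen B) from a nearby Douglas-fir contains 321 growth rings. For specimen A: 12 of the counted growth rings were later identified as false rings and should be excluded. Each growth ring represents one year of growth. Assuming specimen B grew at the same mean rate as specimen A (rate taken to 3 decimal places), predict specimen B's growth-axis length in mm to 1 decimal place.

224.4 mm

Specimen A: correcting the raw count gives 535 − 12 = 523 true growth rings.
A: 365.5 mm over 523 years gives 365.5 / 523 ≈ 0.699 mm/year.
B's length ≈ 0.699 × 321 = 224.4 mm.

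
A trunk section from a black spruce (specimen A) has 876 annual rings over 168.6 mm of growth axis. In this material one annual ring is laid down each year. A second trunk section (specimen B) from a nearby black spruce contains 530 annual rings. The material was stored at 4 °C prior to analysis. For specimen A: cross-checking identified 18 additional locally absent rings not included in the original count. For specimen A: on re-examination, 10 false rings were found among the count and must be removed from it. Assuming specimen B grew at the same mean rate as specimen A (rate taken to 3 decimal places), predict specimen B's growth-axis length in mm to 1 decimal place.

101.2 mm

Specimen A: true annual ring count = 876 − 10 + 18 = 884.
A: Extension rate ≈ 168.6 / 884 = 0.191 mm/year.
B's length ≈ 0.191 × 530 = 101.2 mm.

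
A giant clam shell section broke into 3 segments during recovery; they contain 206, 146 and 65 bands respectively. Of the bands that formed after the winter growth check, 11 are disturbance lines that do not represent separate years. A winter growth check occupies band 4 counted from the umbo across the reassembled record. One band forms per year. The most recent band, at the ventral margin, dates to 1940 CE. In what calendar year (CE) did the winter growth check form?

Total bands = 206 + 146 + 65 = 417.
417 − 4 = 413 bands lie beyond the winter growth check toward the ventral margin.
413 − 11 false = 402 true bands after the winter growth check.
The band at the ventral margin is 1940 CE, so the winter growth check dates to 1940 − 402 = 1538 CE.

1538 CE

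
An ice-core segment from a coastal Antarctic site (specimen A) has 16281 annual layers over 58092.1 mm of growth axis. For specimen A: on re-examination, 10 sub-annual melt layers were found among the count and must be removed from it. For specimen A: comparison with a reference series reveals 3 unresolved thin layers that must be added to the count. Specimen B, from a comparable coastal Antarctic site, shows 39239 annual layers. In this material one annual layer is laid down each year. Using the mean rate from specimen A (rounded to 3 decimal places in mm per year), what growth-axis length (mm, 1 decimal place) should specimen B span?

Specimen A: true annual layer count = 16281 − 10 + 3 = 16274.
A: Mean rate = 58092.1 mm / 16274 years ≈ 3.570 mm per year.
B's length ≈ 3.570 × 39239 = 140083.2 mm.

140083.2 mm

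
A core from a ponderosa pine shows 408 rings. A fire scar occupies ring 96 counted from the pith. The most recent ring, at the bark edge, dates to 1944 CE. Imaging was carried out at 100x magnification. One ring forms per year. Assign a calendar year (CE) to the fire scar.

408 − 96 = 312 rings lie beyond the fire scar toward the bark edge.
1944 − 312 = 1632 CE.

1632 CE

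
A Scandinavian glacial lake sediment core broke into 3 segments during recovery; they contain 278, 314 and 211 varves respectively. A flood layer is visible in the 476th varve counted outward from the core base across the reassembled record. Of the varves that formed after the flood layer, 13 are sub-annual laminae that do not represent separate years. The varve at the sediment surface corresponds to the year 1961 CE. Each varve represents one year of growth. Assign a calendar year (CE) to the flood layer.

Total varves = 278 + 314 + 211 = 803.
803 − 476 = 327 varves lie beyond the flood layer toward the sediment surface.
Excluding 13 false varves: 327 − 13 = 314.
The varve at the sediment surface is 1961 CE, so the flood layer dates to 1961 − 314 = 1647 CE.

1647 CE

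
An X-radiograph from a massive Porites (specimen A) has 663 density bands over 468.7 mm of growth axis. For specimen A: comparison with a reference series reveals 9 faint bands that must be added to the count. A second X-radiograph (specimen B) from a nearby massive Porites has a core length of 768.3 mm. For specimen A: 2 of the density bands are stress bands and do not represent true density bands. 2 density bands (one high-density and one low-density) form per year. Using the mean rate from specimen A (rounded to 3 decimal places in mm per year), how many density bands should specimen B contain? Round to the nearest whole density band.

1098 density bands

Specimen A: adjusted count: 663 − 2 + 9 = 670 density bands.
Specimen A: dividing by 2 density bands per year: 670 / 2 = 335 years.
A: Extension rate ≈ 468.7 / 335 = 1.399 mm per year.
B spans 768.3 / 1.399 = 549.18 years; at 2 density bands per year that is 549.18 × 2 ≈ 1098 density bands.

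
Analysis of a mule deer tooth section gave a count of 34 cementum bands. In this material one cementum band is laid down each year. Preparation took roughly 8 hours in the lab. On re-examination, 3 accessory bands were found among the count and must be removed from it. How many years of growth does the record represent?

31 yr

True cementum band count = 34 − 3 = 31.
At one cementum band per year, that is 31 years.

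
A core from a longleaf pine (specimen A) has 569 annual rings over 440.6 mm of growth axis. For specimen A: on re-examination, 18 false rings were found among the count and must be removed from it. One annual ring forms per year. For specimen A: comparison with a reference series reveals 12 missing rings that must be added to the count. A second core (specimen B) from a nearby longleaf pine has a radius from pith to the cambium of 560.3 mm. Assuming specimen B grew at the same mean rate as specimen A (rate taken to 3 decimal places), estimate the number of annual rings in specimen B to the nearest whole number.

716 annual rings

Specimen A: true annual ring count = 569 − 18 + 12 = 563.
A: Mean rate = 440.6 mm / 563 years ≈ 0.783 mm/yr.
Specimen B: 560.3 mm / 0.783 mm per year = 715.58 years ≈ 716 annual rings.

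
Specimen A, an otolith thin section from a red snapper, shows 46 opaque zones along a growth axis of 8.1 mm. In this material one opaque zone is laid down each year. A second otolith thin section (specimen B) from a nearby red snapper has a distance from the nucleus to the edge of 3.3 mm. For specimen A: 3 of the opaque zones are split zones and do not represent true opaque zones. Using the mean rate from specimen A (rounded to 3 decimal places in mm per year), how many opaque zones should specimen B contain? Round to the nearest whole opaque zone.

18 opaque zones

Specimen A: after corrections the count is 46 − 3 = 43 opaque zones.
A: Extension rate ≈ 8.1 / 43 = 0.188 mm per year.
Specimen B: 3.3 mm / 0.188 mm per year = 17.55 years ≈ 18 opaque zones.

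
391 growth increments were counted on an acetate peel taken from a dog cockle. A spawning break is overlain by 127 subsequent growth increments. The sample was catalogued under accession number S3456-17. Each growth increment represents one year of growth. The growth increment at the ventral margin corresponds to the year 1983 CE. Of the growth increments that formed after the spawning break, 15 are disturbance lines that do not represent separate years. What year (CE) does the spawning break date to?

127 growth increments post-date the spawning break.
127 − 15 false = 112 true growth increments after the spawning break.
Counting back 112 years from 1983 CE places the spawning break in 1983 − 112 = 1871 CE.

1871 CE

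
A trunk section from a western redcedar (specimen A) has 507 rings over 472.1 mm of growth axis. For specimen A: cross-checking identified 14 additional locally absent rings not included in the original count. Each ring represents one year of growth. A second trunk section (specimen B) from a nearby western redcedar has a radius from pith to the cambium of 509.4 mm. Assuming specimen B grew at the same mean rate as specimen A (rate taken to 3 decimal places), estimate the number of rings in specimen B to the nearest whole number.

562 rings

Specimen A: adjusted count: 507 + 14 = 521 rings.
A: Extension rate ≈ 472.1 / 521 = 0.906 mm per year.
B spans 509.4 / 0.906 = 562.25 years ≈ 562 rings.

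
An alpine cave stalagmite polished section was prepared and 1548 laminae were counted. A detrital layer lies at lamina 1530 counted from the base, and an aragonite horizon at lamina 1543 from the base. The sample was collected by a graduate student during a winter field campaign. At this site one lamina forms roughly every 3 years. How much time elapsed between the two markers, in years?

1543 − 1530 = 13 laminae lie between the two events.
Multiplying by 3 years per lamina: 13 × 3 = 39 years.

39 years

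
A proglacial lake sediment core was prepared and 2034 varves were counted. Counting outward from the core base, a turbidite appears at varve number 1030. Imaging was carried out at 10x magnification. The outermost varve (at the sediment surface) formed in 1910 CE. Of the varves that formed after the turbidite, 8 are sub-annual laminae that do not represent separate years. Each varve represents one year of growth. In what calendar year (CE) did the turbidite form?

914 CE

2034 − 1030 = 1004 varves lie beyond the turbidite toward the sediment surface.
1004 − 8 false = 996 true varves after the turbidite.
1910 − 996 = 914 CE.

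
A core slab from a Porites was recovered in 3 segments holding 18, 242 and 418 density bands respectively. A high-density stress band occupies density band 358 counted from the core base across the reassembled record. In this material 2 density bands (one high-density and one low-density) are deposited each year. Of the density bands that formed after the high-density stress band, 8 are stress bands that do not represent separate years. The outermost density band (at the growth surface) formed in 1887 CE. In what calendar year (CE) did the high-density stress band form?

Total density bands = 18 + 242 + 418 = 678.
The high-density stress band sits at density band 358 from the core base, so 678 − 358 = 320 density bands formed after it.
320 − 8 false = 312 true density bands after the high-density stress band.
Dividing by 2 density bands per year: 312 / 2 = 156 years.
Counting back 156 years from 1887 CE places the high-density stress band in 1887 − 156 = 1731 CE.

1731 CE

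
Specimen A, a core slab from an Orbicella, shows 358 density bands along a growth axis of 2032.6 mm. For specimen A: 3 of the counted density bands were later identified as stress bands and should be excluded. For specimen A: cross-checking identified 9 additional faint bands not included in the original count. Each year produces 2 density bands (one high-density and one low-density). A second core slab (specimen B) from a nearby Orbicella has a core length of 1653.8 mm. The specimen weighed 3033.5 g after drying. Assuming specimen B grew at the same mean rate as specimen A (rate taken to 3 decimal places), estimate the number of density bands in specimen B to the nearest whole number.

Specimen A: true density band count = 358 − 3 + 9 = 364.
Specimen A: with 2 density bands per year, 364 / 2 = 182 years.
A: Extension rate ≈ 2032.6 / 182 = 11.168 mm per year.
Specimen B: 1653.8 mm / 11.168 mm per year = 148.08 years; at 2 density bands per year that is 148.08 × 2 ≈ 296 density bands.

296 density bands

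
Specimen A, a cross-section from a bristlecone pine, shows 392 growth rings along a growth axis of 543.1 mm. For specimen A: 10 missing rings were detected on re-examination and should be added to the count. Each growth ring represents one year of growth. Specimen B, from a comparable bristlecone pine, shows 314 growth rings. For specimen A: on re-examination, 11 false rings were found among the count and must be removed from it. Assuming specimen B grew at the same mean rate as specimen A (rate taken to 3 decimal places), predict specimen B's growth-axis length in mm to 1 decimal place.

436.1 mm

Specimen A: adjusted count: 392 − 11 + 10 = 391 growth rings.
A: Extension rate ≈ 543.1 / 391 = 1.389 mm/year.
B's length ≈ 1.389 × 314 = 436.1 mm.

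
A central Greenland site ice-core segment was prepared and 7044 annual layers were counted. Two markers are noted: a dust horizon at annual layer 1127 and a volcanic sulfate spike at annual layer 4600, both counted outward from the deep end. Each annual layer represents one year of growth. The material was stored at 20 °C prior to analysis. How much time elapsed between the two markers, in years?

4600 − 1127 = 3473 annual layers lie between the two events.
At one annual layer per year, 3473 years elapsed between them.

3473 years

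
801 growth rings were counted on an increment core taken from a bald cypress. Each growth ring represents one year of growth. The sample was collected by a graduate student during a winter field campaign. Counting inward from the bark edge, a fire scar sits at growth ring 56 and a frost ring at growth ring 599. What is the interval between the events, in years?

543 yr

The two markers are separated by 599 − 56 = 543 growth rings.
At one growth ring per year, 543 years elapsed between them.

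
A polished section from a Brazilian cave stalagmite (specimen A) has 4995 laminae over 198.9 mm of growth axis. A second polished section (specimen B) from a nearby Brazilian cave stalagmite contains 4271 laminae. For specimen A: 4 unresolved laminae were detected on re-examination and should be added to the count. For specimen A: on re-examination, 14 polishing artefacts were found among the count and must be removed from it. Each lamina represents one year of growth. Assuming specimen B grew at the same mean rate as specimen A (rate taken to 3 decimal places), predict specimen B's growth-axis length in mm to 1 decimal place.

170.8 mm

Specimen A: correcting the raw count gives 4995 − 14 + 4 = 4985 true laminae.
A: Extension rate ≈ 198.9 / 4985 = 0.040 mm/yr.
B's length ≈ 0.040 × 4271 = 170.8 mm.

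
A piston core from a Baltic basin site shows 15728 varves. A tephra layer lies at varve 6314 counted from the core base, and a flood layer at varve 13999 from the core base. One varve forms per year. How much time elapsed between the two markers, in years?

7685 years

The two markers are separated by 13999 − 6314 = 7685 varves.
That is 7685 years at one varve per year.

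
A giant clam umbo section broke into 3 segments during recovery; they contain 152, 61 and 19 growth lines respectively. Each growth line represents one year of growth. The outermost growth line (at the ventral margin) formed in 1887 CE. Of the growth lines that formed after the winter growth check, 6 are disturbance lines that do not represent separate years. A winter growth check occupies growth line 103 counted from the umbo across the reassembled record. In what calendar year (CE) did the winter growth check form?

Total growth lines = 152 + 61 + 19 = 232.
232 − 103 = 129 growth lines lie beyond the winter growth check toward the ventral margin.
Removing the 6 false growth lines leaves 129 − 6 = 123 true growth lines beyond the winter growth check.
The growth line at the ventral margin is 1887 CE, so the winter growth check dates to 1887 − 123 = 1764 CE.

1764 CE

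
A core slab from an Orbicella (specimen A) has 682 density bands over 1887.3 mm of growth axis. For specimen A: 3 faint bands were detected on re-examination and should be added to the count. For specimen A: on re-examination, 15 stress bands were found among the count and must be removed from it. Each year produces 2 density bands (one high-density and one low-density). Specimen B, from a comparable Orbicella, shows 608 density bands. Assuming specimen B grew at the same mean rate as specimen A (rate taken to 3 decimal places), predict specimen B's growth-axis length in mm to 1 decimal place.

Specimen A: correcting the raw count gives 682 − 15 + 3 = 670 true density bands.
Specimen A: dividing by 2 density bands per year: 670 / 2 = 335 years.
A: 1887.3 mm over 335 years gives 1887.3 / 335 ≈ 5.634 mm per year.
Specimen B: with 2 density bands per year, 608 / 2 = 304 years. B's length ≈ 5.634 × 304 = 1712.7 mm.

1712.7 mm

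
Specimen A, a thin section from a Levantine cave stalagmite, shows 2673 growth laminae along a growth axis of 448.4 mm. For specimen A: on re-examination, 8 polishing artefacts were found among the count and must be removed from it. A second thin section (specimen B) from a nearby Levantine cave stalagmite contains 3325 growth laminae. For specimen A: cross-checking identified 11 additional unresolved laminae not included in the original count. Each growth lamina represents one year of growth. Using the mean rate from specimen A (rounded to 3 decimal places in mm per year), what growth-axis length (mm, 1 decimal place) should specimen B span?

558.6 mm

Specimen A: true growth lamina count = 2673 − 8 + 11 = 2676.
A: Extension rate ≈ 448.4 / 2676 = 0.168 mm/yr.
B's length ≈ 0.168 × 3325 = 558.6 mm.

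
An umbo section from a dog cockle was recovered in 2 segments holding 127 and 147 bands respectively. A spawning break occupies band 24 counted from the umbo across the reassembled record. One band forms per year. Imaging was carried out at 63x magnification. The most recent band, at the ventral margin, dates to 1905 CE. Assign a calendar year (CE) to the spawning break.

Total bands = 127 + 147 = 274.
Between band 24 and the ventral margin there are 274 − 24 = 250 bands.
1905 − 250 = 1655 CE.

1655 CE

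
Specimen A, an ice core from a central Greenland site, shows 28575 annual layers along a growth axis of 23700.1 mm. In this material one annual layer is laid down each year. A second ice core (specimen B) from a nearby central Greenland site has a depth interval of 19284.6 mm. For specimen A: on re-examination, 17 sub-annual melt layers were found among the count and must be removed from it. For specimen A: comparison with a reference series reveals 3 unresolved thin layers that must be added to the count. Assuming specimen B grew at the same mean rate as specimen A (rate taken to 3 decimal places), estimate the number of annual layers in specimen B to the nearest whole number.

23234 annual layers

Specimen A: after corrections the count is 28575 − 17 + 3 = 28561 annual layers.
A: 23700.1 mm over 28561 years gives 23700.1 / 28561 ≈ 0.830 mm/yr.
For B, 19284.6 / 0.830 = 23234.46 years ≈ 23234 annual layers.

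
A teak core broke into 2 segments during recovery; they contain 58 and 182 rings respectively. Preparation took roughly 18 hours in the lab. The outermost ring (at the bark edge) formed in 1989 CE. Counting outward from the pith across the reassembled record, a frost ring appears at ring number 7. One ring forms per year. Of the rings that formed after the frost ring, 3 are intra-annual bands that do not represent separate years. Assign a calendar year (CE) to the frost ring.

1759 CE

Total rings = 58 + 182 = 240.
Between ring 7 and the bark edge there are 240 − 7 = 233 rings.
233 − 3 false = 230 true rings after the frost ring.
The ring at the bark edge is 1989 CE, so the frost ring dates to 1989 − 230 = 1759 CE.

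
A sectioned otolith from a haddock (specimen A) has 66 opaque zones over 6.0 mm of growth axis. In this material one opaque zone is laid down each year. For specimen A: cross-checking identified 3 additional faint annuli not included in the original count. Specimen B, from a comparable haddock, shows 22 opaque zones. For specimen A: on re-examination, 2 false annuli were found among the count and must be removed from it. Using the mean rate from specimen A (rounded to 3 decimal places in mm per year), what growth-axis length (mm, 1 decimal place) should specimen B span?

Specimen A: after corrections the count is 66 − 2 + 3 = 67 opaque zones.
A: 6.0 mm over 67 years gives 6.0 / 67 ≈ 0.090 mm/yr.
B's length ≈ 0.090 × 22 = 2.0 mm.

2.0 mm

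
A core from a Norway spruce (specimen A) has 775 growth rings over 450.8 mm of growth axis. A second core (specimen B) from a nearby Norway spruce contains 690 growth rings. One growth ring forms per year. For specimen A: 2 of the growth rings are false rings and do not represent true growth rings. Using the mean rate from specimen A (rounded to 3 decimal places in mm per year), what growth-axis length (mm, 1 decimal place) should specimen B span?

402.3 mm

Specimen A: true growth ring count = 775 − 2 = 773.
A: Extension rate ≈ 450.8 / 773 = 0.583 mm/year.
Length of B = 0.583 × 690 = 402.3 mm.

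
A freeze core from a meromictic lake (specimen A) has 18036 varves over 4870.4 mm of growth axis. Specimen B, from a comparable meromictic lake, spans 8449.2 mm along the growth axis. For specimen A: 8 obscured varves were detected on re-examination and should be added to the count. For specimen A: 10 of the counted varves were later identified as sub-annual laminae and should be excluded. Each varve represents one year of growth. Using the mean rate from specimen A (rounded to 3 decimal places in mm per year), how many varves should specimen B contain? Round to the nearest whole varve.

Specimen A: correcting the raw count gives 18036 − 10 + 8 = 18034 true varves.
A: 4870.4 mm over 18034 years gives 4870.4 / 18034 ≈ 0.270 mm per year.
B spans 8449.2 / 0.270 = 31293.33 years ≈ 31293 varves.

31293 varves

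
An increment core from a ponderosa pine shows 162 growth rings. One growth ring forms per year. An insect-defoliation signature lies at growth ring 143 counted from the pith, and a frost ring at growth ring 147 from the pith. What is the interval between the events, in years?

147 − 143 = 4 growth rings lie between the two events.
That is 4 years at one growth ring per year.

4 yr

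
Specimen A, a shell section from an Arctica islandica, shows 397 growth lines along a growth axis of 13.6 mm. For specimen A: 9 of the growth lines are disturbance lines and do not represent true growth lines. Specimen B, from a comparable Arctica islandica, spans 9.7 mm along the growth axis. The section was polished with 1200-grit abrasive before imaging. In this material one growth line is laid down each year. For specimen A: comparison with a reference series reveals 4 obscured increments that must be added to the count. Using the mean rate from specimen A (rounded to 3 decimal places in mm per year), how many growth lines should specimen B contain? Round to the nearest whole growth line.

Specimen A: correcting the raw count gives 397 − 9 + 4 = 392 true growth lines.
A: Extension rate ≈ 13.6 / 392 = 0.035 mm per year.
Specimen B: 9.7 mm / 0.035 mm per year = 277.14 years ≈ 277 growth lines.

277 growth lines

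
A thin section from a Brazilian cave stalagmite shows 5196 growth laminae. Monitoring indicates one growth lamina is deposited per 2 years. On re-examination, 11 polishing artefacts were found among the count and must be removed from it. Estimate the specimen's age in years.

After corrections the count is 5196 − 11 = 5185 growth laminae.
5185 growth laminae at 2 years each span 5185 × 2 = 10370 years.

10370 yr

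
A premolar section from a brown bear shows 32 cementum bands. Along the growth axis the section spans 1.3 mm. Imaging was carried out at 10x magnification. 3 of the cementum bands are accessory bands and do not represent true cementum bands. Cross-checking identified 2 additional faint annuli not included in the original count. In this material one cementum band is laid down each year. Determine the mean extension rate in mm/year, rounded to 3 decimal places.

True cementum band count = 32 − 3 + 2 = 31.
Mean rate = 1.3 mm / 31 years ≈ 0.042 mm/year.

0.042 mm/year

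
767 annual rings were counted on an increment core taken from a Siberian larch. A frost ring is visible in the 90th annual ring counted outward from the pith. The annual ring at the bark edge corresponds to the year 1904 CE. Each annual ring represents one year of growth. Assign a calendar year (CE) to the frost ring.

767 − 90 = 677 annual rings lie beyond the frost ring toward the bark edge.
Counting back 677 years from 1904 CE places the frost ring in 1904 − 677 = 1227 CE.

1227 CE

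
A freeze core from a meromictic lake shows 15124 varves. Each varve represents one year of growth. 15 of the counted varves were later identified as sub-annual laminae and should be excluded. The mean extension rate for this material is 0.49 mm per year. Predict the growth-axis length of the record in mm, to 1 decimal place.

7403.4 mm

Adjusted count: 15124 − 15 = 15109 varves.
Length ≈ 0.49 × 15109 = 7403.4 mm.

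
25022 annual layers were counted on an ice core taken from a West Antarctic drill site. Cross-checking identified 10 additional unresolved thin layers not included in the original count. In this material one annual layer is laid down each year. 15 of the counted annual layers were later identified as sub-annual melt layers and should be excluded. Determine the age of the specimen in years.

True annual layer count = 25022 − 15 + 10 = 25017.
One annual layer per year makes the duration 25017 years.

25017 yr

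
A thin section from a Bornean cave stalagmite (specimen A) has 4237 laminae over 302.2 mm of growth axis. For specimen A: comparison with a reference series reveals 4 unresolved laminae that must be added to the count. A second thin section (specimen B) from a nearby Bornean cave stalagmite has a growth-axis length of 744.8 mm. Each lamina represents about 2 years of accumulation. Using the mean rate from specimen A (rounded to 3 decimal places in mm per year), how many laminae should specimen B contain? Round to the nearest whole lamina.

Specimen A: after corrections the count is 4237 + 4 = 4241 laminae.
Specimen A: at 2 years per lamina, 4241 × 2 = 8482 years.
A: 302.2 mm over 8482 years gives 302.2 / 8482 ≈ 0.036 mm/year.
Specimen B: 744.8 mm / 0.036 mm per year = 20688.89 years; at 2 years per lamina that is 20688.89 / 2 ≈ 10344 laminae.

10344 laminae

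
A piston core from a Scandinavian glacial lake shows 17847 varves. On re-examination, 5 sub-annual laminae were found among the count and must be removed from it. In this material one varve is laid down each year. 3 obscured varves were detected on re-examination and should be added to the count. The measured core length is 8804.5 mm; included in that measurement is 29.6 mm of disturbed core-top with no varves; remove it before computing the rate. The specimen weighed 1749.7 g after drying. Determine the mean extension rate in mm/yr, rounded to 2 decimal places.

0.49 mm/yr

After corrections the count is 17847 − 5 + 3 = 17845 varves.
Removing the 29.6 mm offcut leaves 8804.5 − 29.6 = 8774.9 mm.
Mean rate = 8774.9 mm / 17845 years ≈ 0.49 mm/yr.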